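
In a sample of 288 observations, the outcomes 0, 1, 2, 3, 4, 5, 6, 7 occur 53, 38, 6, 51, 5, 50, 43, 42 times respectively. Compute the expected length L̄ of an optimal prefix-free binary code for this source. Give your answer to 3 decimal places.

Probabilities are the counts divided by 288.
Repeatedly combine the two least-probable nodes; the expected code length is the sum of the merged weights.
merge 5/288 + 1/48 → 11/288
merge 11/288 + 19/144 → 49/288
merge 7/48 + 43/288 → 85/288
merge 49/288 + 25/144 → 11/32
merge 17/96 + 53/288 → 13/36
merge 85/288 + 11/32 → 23/36
merge 13/36 + 23/36 → 1
L = 11/288 + 49/288 + 85/288 + 11/32 + 13/36 + 23/36 + 1 = 205/72 ≈ 2.847 bits/symbol.

2.847 bits/symbol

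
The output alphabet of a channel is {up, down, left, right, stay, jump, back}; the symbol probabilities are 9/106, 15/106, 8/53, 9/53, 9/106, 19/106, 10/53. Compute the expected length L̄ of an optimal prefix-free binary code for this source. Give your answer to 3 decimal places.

2.802 bits/symbol

Repeatedly combine the two least-probable nodes; the expected code length is the sum of the merged weights.
merge 9/106 + 9/106 → 9/53
merge 15/106 + 8/53 → 31/106
merge 9/53 + 9/53 → 18/53
merge 19/106 + 10/53 → 39/106
merge 31/106 + 18/53 → 67/106
merge 39/106 + 67/106 → 1
L = 9/53 + 31/106 + 18/53 + 39/106 + 67/106 + 1 = 297/106 ≈ 2.802 bits/symbol.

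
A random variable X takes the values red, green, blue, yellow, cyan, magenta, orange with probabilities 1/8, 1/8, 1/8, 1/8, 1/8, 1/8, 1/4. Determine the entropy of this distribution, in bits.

Each probability is a power of 1/2, so log₂(1/p) is an integer.
H = Σ p·log₂(1/p) = 1/8·3 + 1/8·3 + 1/8·3 + 1/8·3 + 1/8·3 + 1/8·3 + 1/4·2 = 2.75 bits.

2.75 bits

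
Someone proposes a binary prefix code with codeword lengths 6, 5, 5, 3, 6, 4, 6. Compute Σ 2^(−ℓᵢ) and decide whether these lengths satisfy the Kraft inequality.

0.296875; yes

With common denominator 2^6 = 64: Σ 2^(−ℓᵢ) = 1/64 + 2/64 + 2/64 + 8/64 + 1/64 + 4/64 + 1/64 = 19/64 = 0.296875.
Kraft's inequality requires Σ ≤ 1; here Σ = 0.296875 ≤ 1, so such a prefix code exists.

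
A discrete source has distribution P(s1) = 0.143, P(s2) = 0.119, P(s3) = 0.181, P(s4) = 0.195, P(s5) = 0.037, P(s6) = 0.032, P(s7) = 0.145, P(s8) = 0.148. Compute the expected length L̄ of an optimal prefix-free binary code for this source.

Repeatedly combine the two least-probable nodes; the expected code length is the sum of the merged weights.
merge 4/125 + 37/1000 → 69/1000
merge 69/1000 + 119/1000 → 47/250
merge 143/1000 + 29/200 → 36/125
merge 37/250 + 181/1000 → 329/1000
merge 47/250 + 39/200 → 383/1000
merge 36/125 + 329/1000 → 617/1000
merge 383/1000 + 617/1000 → 1
L = 69/1000 + 47/250 + 36/125 + 329/1000 + 383/1000 + 617/1000 + 1 = 1437/500 = 2.874 bits/symbol.

2.874 bits/symbol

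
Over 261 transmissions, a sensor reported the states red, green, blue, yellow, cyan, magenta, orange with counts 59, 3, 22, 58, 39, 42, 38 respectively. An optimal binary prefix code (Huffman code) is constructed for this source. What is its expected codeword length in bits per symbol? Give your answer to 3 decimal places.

Probabilities are the counts divided by 261.
Repeatedly combine the two least-probable nodes; the expected code length is the sum of the merged weights.
merge 1/87 + 22/261 → 25/261
merge 25/261 + 38/261 → 7/29
merge 13/87 + 14/87 → 9/29
merge 2/9 + 59/261 → 13/29
merge 7/29 + 9/29 → 16/29
merge 13/29 + 16/29 → 1
L = 25/261 + 7/29 + 9/29 + 13/29 + 16/29 + 1 = 691/261 ≈ 2.648 bits/symbol.

2.648 bits/symbol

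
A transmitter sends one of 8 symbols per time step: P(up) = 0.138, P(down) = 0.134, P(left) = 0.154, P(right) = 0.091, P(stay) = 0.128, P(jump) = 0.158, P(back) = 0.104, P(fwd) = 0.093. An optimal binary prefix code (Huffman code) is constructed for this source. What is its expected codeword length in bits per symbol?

Repeatedly combine the two least-probable nodes; the expected code length is the sum of the merged weights.
merge 91/1000 + 93/1000 → 23/125
merge 13/125 + 16/125 → 29/125
merge 67/500 + 69/500 → 34/125
merge 77/500 + 79/500 → 39/125
merge 23/125 + 29/125 → 52/125
merge 34/125 + 39/125 → 73/125
merge 52/125 + 73/125 → 1
L = 23/125 + 29/125 + 34/125 + 39/125 + 52/125 + 73/125 + 1 = 3 bits/symbol.

3 bits/symbol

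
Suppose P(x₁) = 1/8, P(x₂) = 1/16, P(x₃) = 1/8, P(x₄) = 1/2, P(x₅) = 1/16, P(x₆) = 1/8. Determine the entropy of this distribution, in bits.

2.125 bits

Each probability is a power of 1/2, so log₂(1/p) is an integer.
H = Σ p·log₂(1/p) = 1/8·3 + 1/16·4 + 1/8·3 + 1/2·1 + 1/16·4 + 1/8·3 = 2.125 bits.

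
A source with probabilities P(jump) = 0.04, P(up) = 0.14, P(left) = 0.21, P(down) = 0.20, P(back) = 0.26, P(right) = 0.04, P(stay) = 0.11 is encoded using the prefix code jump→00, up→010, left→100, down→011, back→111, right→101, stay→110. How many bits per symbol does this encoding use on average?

2.96 bits/symbol

L̄ = Σ pᵢ·ℓᵢ = 0.04·2 + 0.14·3 + 0.21·3 + 0.20·3 + 0.26·3 + 0.04·3 + 0.11·3 = 2.96 bits/symbol.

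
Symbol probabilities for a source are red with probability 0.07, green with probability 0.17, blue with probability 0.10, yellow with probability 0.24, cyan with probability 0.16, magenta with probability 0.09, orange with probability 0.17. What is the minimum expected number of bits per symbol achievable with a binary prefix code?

Repeatedly combine the two least-probable nodes; the expected code length is the sum of the merged weights.
merge 7/100 + 9/100 → 4/25
merge 1/10 + 4/25 → 13/50
merge 4/25 + 17/100 → 33/100
merge 17/100 + 6/25 → 41/100
merge 13/50 + 33/100 → 59/100
merge 41/100 + 59/100 → 1
L = 4/25 + 13/50 + 33/100 + 41/100 + 59/100 + 1 = 11/4 = 2.75 bits/symbol.

2.75 bits/symbol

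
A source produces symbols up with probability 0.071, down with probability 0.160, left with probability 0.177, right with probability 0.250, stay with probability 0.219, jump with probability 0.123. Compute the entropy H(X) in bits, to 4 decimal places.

H = −Σ pᵢ log₂ pᵢ.
−0.071·log₂(0.071) = 0.2709
−0.160·log₂(0.160) = 0.4230
−0.177·log₂(0.177) = 0.4422
−0.250·log₂(0.250) = 0.5000
−0.219·log₂(0.219) = 0.4798
−0.123·log₂(0.123) = 0.3719
Sum ≈ 2.4878 → 2.4878 bits.

2.4878 bits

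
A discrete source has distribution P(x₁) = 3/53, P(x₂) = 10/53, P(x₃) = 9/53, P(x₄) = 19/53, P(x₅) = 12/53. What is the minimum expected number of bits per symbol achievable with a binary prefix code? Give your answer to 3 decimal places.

2.226 bits/symbol

Repeatedly combine the two least-probable nodes; the expected code length is the sum of the merged weights.
merge 3/53 + 9/53 → 12/53
merge 10/53 + 12/53 → 22/53
merge 12/53 + 19/53 → 31/53
merge 22/53 + 31/53 → 1
L = 12/53 + 22/53 + 31/53 + 1 = 118/53 ≈ 2.226 bits/symbol.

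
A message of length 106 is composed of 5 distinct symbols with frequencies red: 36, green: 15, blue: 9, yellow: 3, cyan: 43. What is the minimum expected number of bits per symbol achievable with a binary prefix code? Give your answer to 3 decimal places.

Probabilities are the counts divided by 106.
Repeatedly combine the two least-probable nodes; the expected code length is the sum of the merged weights.
merge 3/106 + 9/106 → 6/53
merge 6/53 + 15/106 → 27/106
merge 27/106 + 18/53 → 63/106
merge 43/106 + 63/106 → 1
L = 6/53 + 27/106 + 63/106 + 1 = 104/53 ≈ 1.962 bits/symbol.

1.962 bits/symbol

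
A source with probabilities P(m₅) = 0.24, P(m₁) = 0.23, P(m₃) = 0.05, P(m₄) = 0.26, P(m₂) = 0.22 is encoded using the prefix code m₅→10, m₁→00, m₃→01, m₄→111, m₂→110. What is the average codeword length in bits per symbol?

2.48 bits/symbol

L̄ = Σ pᵢ·ℓᵢ = 0.24·2 + 0.23·2 + 0.05·2 + 0.26·3 + 0.22·3 = 2.48 bits/symbol.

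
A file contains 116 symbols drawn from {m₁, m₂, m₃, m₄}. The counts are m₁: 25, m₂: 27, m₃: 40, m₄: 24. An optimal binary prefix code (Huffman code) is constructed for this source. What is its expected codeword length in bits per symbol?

Probabilities are the counts divided by 116.
Repeatedly combine the two least-probable nodes; the expected code length is the sum of the merged weights.
merge 6/29 + 25/116 → 49/116
merge 27/116 + 10/29 → 67/116
merge 49/116 + 67/116 → 1
L = 49/116 + 67/116 + 1 = 2 bits/symbol.

2 bits/symbol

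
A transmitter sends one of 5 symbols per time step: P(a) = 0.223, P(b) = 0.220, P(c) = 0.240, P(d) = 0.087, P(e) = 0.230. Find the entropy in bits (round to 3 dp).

2.252 bits

H = −Σ pᵢ log₂ pᵢ.
−0.223·log₂(0.223) = 0.4828
−0.220·log₂(0.220) = 0.4806
−0.240·log₂(0.240) = 0.4941
−0.087·log₂(0.087) = 0.3065
−0.230·log₂(0.230) = 0.4877
Sum ≈ 2.2516 → 2.252 bits.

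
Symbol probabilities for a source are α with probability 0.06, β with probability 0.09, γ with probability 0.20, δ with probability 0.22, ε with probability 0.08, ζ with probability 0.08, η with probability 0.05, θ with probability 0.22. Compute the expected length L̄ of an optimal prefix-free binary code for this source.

Repeatedly combine the two least-probable nodes; the expected code length is the sum of the merged weights.
merge 1/20 + 3/50 → 11/100
merge 2/25 + 2/25 → 4/25
merge 9/100 + 11/100 → 1/5
merge 4/25 + 1/5 → 9/25
merge 1/5 + 11/50 → 21/50
merge 11/50 + 9/25 → 29/50
merge 21/50 + 29/50 → 1
L = 11/100 + 4/25 + 1/5 + 9/25 + 21/50 + 29/50 + 1 = 283/100 = 2.83 bits/symbol.

2.83 bits/symbol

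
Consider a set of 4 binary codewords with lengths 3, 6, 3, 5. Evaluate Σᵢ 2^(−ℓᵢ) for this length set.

With common denominator 2^6 = 64: Σ 2^(−ℓᵢ) = 8/64 + 1/64 + 8/64 + 2/64 = 19/64 = 0.296875.

0.296875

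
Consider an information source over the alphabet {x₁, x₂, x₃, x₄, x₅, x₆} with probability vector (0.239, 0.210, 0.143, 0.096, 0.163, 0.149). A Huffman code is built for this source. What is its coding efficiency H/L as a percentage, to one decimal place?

99.1%

Entropy H = −Σ p log₂ p ≈ 2.5280 bits.
Huffman merges: 12/125+143/1000→239/1000; 149/1000+163/1000→39/125; 21/100+239/1000→449/1000; 239/1000+39/125→551/1000; 449/1000+551/1000→1. L = 2551/1000 ≈ 2.5510.
Efficiency = H/L = 2.5280/2.5510 = 99.1%.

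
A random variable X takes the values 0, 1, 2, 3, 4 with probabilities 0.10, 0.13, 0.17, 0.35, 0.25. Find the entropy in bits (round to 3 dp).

H = −Σ pᵢ log₂ pᵢ.
−0.10·log₂(0.10) = 0.3322
−0.13·log₂(0.13) = 0.3826
−0.17·log₂(0.17) = 0.4346
−0.35·log₂(0.35) = 0.5301
−0.25·log₂(0.25) = 0.5000
Sum ≈ 2.1795 → 2.180 bits.

2.180 bits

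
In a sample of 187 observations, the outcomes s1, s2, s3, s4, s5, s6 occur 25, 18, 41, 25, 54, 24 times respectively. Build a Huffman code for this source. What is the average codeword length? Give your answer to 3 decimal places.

2.492 bits/symbol

Probabilities are the counts divided by 187.
Repeatedly combine the two least-probable nodes; the expected code length is the sum of the merged weights.
merge 18/187 + 24/187 → 42/187
merge 25/187 + 25/187 → 50/187
merge 41/187 + 42/187 → 83/187
merge 50/187 + 54/187 → 104/187
merge 83/187 + 104/187 → 1
L = 42/187 + 50/187 + 83/187 + 104/187 + 1 = 466/187 ≈ 2.492 bits/symbol.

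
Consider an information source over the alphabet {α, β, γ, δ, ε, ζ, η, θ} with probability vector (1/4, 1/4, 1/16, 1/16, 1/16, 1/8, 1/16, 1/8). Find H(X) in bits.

Each probability is a power of 1/2, so log₂(1/p) is an integer.
H = Σ p·log₂(1/p) = 1/4·2 + 1/4·2 + 1/16·4 + 1/16·4 + 1/16·4 + 1/8·3 + 1/16·4 + 1/8·3 = 2.75 bits.

2.75 bits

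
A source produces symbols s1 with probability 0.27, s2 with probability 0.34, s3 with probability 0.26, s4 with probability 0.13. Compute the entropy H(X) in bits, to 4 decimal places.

H = −Σ pᵢ log₂ pᵢ.
−0.27·log₂(0.27) = 0.5100
−0.34·log₂(0.34) = 0.5292
−0.26·log₂(0.26) = 0.5053
−0.13·log₂(0.13) = 0.3826
Sum ≈ 1.9271 → 1.9271 bits.

1.9271 bits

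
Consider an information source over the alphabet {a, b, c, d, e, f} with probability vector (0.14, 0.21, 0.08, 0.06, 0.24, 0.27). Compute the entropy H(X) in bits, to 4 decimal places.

2.4091 bits

H = −Σ pᵢ log₂ pᵢ.
−0.14·log₂(0.14) = 0.3971
−0.21·log₂(0.21) = 0.4728
−0.08·log₂(0.08) = 0.2915
−0.06·log₂(0.06) = 0.2435
−0.24·log₂(0.24) = 0.4941
−0.27·log₂(0.27) = 0.5100
Sum ≈ 2.4091 → 2.4091 bits.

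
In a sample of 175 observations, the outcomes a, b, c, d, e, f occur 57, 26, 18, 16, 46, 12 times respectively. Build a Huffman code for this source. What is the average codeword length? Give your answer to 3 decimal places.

2.411 bits/symbol

Probabilities are the counts divided by 175.
Repeatedly combine the two least-probable nodes; the expected code length is the sum of the merged weights.
merge 12/175 + 16/175 → 4/25
merge 18/175 + 26/175 → 44/175
merge 4/25 + 44/175 → 72/175
merge 46/175 + 57/175 → 103/175
merge 72/175 + 103/175 → 1
L = 4/25 + 44/175 + 72/175 + 103/175 + 1 = 422/175 ≈ 2.411 bits/symbol.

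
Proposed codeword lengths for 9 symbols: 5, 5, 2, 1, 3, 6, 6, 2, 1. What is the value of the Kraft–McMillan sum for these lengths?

With common denominator 2^6 = 64: Σ 2^(−ℓᵢ) = 2/64 + 2/64 + 16/64 + 32/64 + 8/64 + 1/64 + 1/64 + 16/64 + 32/64 = 110/64 = 1.71875.

1.71875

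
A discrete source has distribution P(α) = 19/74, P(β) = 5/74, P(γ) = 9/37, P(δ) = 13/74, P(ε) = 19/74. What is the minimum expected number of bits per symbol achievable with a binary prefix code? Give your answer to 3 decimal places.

2.243 bits/symbol

Repeatedly combine the two least-probable nodes; the expected code length is the sum of the merged weights.
merge 5/74 + 13/74 → 9/37
merge 9/37 + 9/37 → 18/37
merge 19/74 + 19/74 → 19/37
merge 18/37 + 19/37 → 1
L = 9/37 + 18/37 + 19/37 + 1 = 83/37 ≈ 2.243 bits/symbol.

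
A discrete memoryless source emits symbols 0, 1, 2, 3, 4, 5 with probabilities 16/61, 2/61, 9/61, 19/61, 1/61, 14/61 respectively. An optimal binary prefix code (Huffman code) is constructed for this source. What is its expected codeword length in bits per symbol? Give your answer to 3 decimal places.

2.246 bits/symbol

Repeatedly combine the two least-probable nodes; the expected code length is the sum of the merged weights.
merge 1/61 + 2/61 → 3/61
merge 3/61 + 9/61 → 12/61
merge 12/61 + 14/61 → 26/61
merge 16/61 + 19/61 → 35/61
merge 26/61 + 35/61 → 1
L = 3/61 + 12/61 + 26/61 + 35/61 + 1 = 137/61 ≈ 2.246 bits/symbol.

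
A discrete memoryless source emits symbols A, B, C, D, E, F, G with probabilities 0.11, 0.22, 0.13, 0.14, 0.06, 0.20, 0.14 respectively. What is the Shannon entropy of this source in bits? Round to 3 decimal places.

H = −Σ pᵢ log₂ pᵢ.
−0.11·log₂(0.11) = 0.3503
−0.22·log₂(0.22) = 0.4806
−0.13·log₂(0.13) = 0.3826
−0.14·log₂(0.14) = 0.3971
−0.06·log₂(0.06) = 0.2435
−0.20·log₂(0.20) = 0.4644
−0.14·log₂(0.14) = 0.3971
Sum ≈ 2.7156 → 2.716 bits.

2.716 bits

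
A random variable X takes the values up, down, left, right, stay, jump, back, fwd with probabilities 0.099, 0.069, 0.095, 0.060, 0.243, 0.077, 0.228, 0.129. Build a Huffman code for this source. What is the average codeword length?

2.83 bits/symbol

Repeatedly combine the two least-probable nodes; the expected code length is the sum of the merged weights.
merge 3/50 + 69/1000 → 129/1000
merge 77/1000 + 19/200 → 43/250
merge 99/1000 + 129/1000 → 57/250
merge 129/1000 + 43/250 → 301/1000
merge 57/250 + 57/250 → 57/125
merge 243/1000 + 301/1000 → 68/125
merge 57/125 + 68/125 → 1
L = 129/1000 + 43/250 + 57/250 + 301/1000 + 57/125 + 68/125 + 1 = 283/100 = 2.83 bits/symbol.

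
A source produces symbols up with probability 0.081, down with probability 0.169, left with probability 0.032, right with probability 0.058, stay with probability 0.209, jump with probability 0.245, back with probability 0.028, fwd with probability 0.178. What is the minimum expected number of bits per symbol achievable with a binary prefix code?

Repeatedly combine the two least-probable nodes; the expected code length is the sum of the merged weights.
merge 7/250 + 4/125 → 3/50
merge 29/500 + 3/50 → 59/500
merge 81/1000 + 59/500 → 199/1000
merge 169/1000 + 89/500 → 347/1000
merge 199/1000 + 209/1000 → 51/125
merge 49/200 + 347/1000 → 74/125
merge 51/125 + 74/125 → 1
L = 3/50 + 59/500 + 199/1000 + 347/1000 + 51/125 + 74/125 + 1 = 681/250 = 2.724 bits/symbol.

2.724 bits/symbol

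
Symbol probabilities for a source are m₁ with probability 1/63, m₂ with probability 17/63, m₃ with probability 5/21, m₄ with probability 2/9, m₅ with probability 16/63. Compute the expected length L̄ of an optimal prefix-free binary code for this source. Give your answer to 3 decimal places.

2.238 bits/symbol

Repeatedly combine the two least-probable nodes; the expected code length is the sum of the merged weights.
merge 1/63 + 2/9 → 5/21
merge 5/21 + 5/21 → 10/21
merge 16/63 + 17/63 → 11/21
merge 10/21 + 11/21 → 1
L = 5/21 + 10/21 + 11/21 + 1 = 47/21 ≈ 2.238 bits/symbol.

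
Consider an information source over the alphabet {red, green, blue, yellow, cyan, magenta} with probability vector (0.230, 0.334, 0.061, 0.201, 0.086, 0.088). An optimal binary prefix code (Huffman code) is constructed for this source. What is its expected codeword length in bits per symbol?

Repeatedly combine the two least-probable nodes; the expected code length is the sum of the merged weights.
merge 61/1000 + 43/500 → 147/1000
merge 11/125 + 147/1000 → 47/200
merge 201/1000 + 23/100 → 431/1000
merge 47/200 + 167/500 → 569/1000
merge 431/1000 + 569/1000 → 1
L = 147/1000 + 47/200 + 431/1000 + 569/1000 + 1 = 1191/500 = 2.382 bits/symbol.

2.382 bits/symbol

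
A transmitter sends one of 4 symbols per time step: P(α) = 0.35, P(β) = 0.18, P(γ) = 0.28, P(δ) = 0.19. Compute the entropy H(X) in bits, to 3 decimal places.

H = −Σ pᵢ log₂ pᵢ.
−0.35·log₂(0.35) = 0.5301
−0.18·log₂(0.18) = 0.4453
−0.28·log₂(0.28) = 0.5142
−0.19·log₂(0.19) = 0.4552
Sum ≈ 1.9449 → 1.945 bits.

1.945 bits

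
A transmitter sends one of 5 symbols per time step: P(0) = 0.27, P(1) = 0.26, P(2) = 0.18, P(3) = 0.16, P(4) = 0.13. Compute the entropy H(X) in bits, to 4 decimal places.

H = −Σ pᵢ log₂ pᵢ.
−0.27·log₂(0.27) = 0.5100
−0.26·log₂(0.26) = 0.5053
−0.18·log₂(0.18) = 0.4453
−0.16·log₂(0.16) = 0.4230
−0.13·log₂(0.13) = 0.3826
Sum ≈ 2.2663 → 2.2663 bits.

2.2663 bits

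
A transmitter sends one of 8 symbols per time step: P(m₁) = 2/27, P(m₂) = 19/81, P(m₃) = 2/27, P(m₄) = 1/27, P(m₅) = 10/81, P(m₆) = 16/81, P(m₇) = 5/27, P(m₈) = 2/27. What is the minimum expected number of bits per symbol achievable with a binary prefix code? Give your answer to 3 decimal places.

2.827 bits/symbol

Repeatedly combine the two least-probable nodes; the expected code length is the sum of the merged weights.
merge 1/27 + 2/27 → 1/9
merge 2/27 + 2/27 → 4/27
merge 1/9 + 10/81 → 19/81
merge 4/27 + 5/27 → 1/3
merge 16/81 + 19/81 → 35/81
merge 19/81 + 1/3 → 46/81
merge 35/81 + 46/81 → 1
L = 1/9 + 4/27 + 19/81 + 1/3 + 35/81 + 46/81 + 1 = 229/81 ≈ 2.827 bits/symbol.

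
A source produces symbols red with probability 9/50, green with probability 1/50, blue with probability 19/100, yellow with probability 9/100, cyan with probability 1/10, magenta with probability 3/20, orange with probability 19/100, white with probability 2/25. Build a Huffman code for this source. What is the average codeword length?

Repeatedly combine the two least-probable nodes; the expected code length is the sum of the merged weights.
merge 1/50 + 2/25 → 1/10
merge 9/100 + 1/10 → 19/100
merge 1/10 + 3/20 → 1/4
merge 9/50 + 19/100 → 37/100
merge 19/100 + 19/100 → 19/50
merge 1/4 + 37/100 → 31/50
merge 19/50 + 31/50 → 1
L = 1/10 + 19/100 + 1/4 + 37/100 + 19/50 + 31/50 + 1 = 291/100 = 2.91 bits/symbol.

2.91 bits/symbol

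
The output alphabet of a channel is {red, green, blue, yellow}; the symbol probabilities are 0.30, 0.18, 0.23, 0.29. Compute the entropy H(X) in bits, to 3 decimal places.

H = −Σ pᵢ log₂ pᵢ.
−0.30·log₂(0.30) = 0.5211
−0.18·log₂(0.18) = 0.4453
−0.23·log₂(0.23) = 0.4877
−0.29·log₂(0.29) = 0.5179
Sum ≈ 1.9720 → 1.972 bits.

1.972 bits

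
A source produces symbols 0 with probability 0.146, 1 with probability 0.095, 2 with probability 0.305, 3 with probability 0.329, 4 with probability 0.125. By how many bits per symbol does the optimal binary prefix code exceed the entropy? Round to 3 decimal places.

0.067 bits

Entropy H = −Σ p log₂ p ≈ 2.1531 bits.
Huffman merges: 19/200+1/8→11/50; 73/500+11/50→183/500; 61/200+329/1000→317/500; 183/500+317/500→1. L = 111/50 ≈ 2.2200.
L − H = 2.2200 − 2.1531 = 0.067 bits.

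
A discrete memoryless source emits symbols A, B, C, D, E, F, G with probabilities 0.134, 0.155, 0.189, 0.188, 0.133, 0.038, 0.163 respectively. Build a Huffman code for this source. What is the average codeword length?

Repeatedly combine the two least-probable nodes; the expected code length is the sum of the merged weights.
merge 19/500 + 133/1000 → 171/1000
merge 67/500 + 31/200 → 289/1000
merge 163/1000 + 171/1000 → 167/500
merge 47/250 + 189/1000 → 377/1000
merge 289/1000 + 167/500 → 623/1000
merge 377/1000 + 623/1000 → 1
L = 171/1000 + 289/1000 + 167/500 + 377/1000 + 623/1000 + 1 = 1397/500 = 2.794 bits/symbol.

2.794 bits/symbol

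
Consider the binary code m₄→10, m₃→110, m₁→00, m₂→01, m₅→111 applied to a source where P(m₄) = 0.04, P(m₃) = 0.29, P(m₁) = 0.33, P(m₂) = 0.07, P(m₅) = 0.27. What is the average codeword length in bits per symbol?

L̄ = Σ pᵢ·ℓᵢ = 0.04·2 + 0.29·3 + 0.33·2 + 0.07·2 + 0.27·3 = 2.56 bits/symbol.

2.56 bits/symbol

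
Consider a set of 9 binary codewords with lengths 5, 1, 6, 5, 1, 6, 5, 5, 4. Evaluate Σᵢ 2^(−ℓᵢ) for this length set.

1.21875

With common denominator 2^6 = 64: Σ 2^(−ℓᵢ) = 2/64 + 32/64 + 1/64 + 2/64 + 32/64 + 1/64 + 2/64 + 2/64 + 4/64 = 78/64 = 1.21875.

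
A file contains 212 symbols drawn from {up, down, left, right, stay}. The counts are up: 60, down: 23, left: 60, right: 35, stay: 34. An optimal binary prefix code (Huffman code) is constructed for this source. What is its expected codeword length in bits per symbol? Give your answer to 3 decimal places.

2.269 bits/symbol

Probabilities are the counts divided by 212.
Repeatedly combine the two least-probable nodes; the expected code length is the sum of the merged weights.
merge 23/212 + 17/106 → 57/212
merge 35/212 + 57/212 → 23/53
merge 15/53 + 15/53 → 30/53
merge 23/53 + 30/53 → 1
L = 57/212 + 23/53 + 30/53 + 1 = 481/212 ≈ 2.269 bits/symbol.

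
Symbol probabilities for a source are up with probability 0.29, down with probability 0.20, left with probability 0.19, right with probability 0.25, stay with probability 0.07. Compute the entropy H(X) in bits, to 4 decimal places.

H = −Σ pᵢ log₂ pᵢ.
−0.29·log₂(0.29) = 0.5179
−0.20·log₂(0.20) = 0.4644
−0.19·log₂(0.19) = 0.4552
−0.25·log₂(0.25) = 0.5000
−0.07·log₂(0.07) = 0.2686
Sum ≈ 2.2061 → 2.2061 bits.

2.2061 bits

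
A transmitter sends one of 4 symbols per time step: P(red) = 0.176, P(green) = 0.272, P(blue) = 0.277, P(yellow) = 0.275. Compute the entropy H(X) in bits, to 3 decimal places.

H = −Σ pᵢ log₂ pᵢ.
−0.176·log₂(0.176) = 0.4411
−0.272·log₂(0.272) = 0.5109
−0.277·log₂(0.277) = 0.5130
−0.275·log₂(0.275) = 0.5122
Sum ≈ 1.9772 → 1.977 bits.

1.977 bits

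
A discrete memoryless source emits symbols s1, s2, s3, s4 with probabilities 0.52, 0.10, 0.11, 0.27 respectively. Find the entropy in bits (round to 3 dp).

H = −Σ pᵢ log₂ pᵢ.
−0.52·log₂(0.52) = 0.4906
−0.10·log₂(0.10) = 0.3322
−0.11·log₂(0.11) = 0.3503
−0.27·log₂(0.27) = 0.5100
Sum ≈ 1.6831 → 1.683 bits.

1.683 bits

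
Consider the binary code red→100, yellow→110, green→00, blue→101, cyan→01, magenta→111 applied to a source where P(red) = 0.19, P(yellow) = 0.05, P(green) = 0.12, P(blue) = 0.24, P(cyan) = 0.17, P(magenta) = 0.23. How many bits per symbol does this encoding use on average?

L̄ = Σ pᵢ·ℓᵢ = 0.19·3 + 0.05·3 + 0.12·2 + 0.24·3 + 0.17·2 + 0.23·3 = 2.71 bits/symbol.

2.71 bits/symbol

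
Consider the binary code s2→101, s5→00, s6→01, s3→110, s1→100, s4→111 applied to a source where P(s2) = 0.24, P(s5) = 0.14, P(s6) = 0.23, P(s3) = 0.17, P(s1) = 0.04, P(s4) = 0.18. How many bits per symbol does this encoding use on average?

2.63 bits/symbol

L̄ = Σ pᵢ·ℓᵢ = 0.24·3 + 0.14·2 + 0.23·2 + 0.17·3 + 0.04·3 + 0.18·3 = 2.63 bits/symbol.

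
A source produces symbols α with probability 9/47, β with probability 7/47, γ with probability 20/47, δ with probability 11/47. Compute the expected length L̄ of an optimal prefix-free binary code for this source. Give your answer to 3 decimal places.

1.915 bits/symbol

Repeatedly combine the two least-probable nodes; the expected code length is the sum of the merged weights.
merge 7/47 + 9/47 → 16/47
merge 11/47 + 16/47 → 27/47
merge 20/47 + 27/47 → 1
L = 16/47 + 27/47 + 1 = 90/47 ≈ 1.915 bits/symbol.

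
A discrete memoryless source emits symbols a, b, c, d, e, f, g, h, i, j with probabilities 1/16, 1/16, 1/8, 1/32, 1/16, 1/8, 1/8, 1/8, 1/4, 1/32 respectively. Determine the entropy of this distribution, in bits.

3.0625 bits

Each probability is a power of 1/2, so log₂(1/p) is an integer.
H = Σ p·log₂(1/p) = 1/16·4 + 1/16·4 + 1/8·3 + 1/32·5 + 1/16·4 + 1/8·3 + 1/8·3 + 1/8·3 + 1/4·2 + 1/32·5 = 3.0625 bits.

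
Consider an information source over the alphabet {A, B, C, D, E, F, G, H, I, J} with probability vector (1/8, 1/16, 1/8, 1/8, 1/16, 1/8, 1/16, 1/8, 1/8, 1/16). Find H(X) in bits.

3.25 bits

Each probability is a power of 1/2, so log₂(1/p) is an integer.
H = Σ p·log₂(1/p) = 1/8·3 + 1/16·4 + 1/8·3 + 1/8·3 + 1/16·4 + 1/8·3 + 1/16·4 + 1/8·3 + 1/8·3 + 1/16·4 = 3.25 bits.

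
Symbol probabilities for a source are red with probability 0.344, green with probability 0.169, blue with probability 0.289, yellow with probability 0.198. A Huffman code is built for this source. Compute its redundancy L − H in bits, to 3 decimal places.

0.057 bits

Entropy H = −Σ p log₂ p ≈ 1.9432 bits.
Huffman merges: 169/1000+99/500→367/1000; 289/1000+43/125→633/1000; 367/1000+633/1000→1. L = 2 ≈ 2.0000.
L − H = 2.0000 − 1.9432 = 0.057 bits.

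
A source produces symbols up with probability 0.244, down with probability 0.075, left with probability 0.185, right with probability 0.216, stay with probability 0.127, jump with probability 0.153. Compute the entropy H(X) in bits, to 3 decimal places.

2.497 bits

H = −Σ pᵢ log₂ pᵢ.
−0.244·log₂(0.244) = 0.4966
−0.075·log₂(0.075) = 0.2803
−0.185·log₂(0.185) = 0.4504
−0.216·log₂(0.216) = 0.4776
−0.127·log₂(0.127) = 0.3781
−0.153·log₂(0.153) = 0.4144
Sum ≈ 2.4972 → 2.497 bits.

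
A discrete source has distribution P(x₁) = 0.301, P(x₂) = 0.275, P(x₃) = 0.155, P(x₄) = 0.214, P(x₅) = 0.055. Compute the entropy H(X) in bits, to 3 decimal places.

H = −Σ pᵢ log₂ pᵢ.
−0.301·log₂(0.301) = 0.5214
−0.275·log₂(0.275) = 0.5122
−0.155·log₂(0.155) = 0.4169
−0.214·log₂(0.214) = 0.4760
−0.055·log₂(0.055) = 0.2301
Sum ≈ 2.1566 → 2.157 bits.

2.157 bits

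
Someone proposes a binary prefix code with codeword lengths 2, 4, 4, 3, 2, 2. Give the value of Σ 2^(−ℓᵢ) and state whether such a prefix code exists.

With common denominator 2^4 = 16: Σ 2^(−ℓᵢ) = 4/16 + 1/16 + 1/16 + 2/16 + 4/16 + 4/16 = 16/16 = 1.
Kraft's inequality requires Σ ≤ 1; here Σ = 1 ≤ 1, so such a prefix code exists.

1; yes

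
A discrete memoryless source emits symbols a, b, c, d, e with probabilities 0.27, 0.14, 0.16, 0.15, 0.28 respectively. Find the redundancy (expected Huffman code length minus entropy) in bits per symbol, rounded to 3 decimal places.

0.035 bits

Entropy H = −Σ p log₂ p ≈ 2.2549 bits.
Huffman merges: 7/50+3/20→29/100; 4/25+27/100→43/100; 7/25+29/100→57/100; 43/100+57/100→1. L = 229/100 ≈ 2.2900.
L − H = 2.2900 − 2.2549 = 0.035 bits.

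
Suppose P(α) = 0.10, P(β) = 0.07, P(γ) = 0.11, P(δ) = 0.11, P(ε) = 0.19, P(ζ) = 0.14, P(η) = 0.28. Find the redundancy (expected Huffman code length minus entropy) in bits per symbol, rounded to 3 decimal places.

0.032 bits

Entropy H = −Σ p log₂ p ≈ 2.6679 bits.
Huffman merges: 7/100+1/10→17/100; 11/100+11/100→11/50; 7/50+17/100→31/100; 19/100+11/50→41/100; 7/25+31/100→59/100; 41/100+59/100→1. L = 27/10 ≈ 2.7000.
L − H = 2.7000 − 2.6679 = 0.032 bits.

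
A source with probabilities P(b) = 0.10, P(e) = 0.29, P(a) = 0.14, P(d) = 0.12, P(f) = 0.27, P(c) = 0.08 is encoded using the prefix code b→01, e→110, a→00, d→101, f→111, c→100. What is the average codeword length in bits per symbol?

L̄ = Σ pᵢ·ℓᵢ = 0.10·2 + 0.29·3 + 0.14·2 + 0.12·3 + 0.27·3 + 0.08·3 = 2.76 bits/symbol.

2.76 bits/symbol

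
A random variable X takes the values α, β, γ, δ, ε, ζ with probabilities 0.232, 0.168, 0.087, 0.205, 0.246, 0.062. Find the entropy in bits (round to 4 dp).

2.4430 bits

H = −Σ pᵢ log₂ pᵢ.
−0.232·log₂(0.232) = 0.4890
−0.168·log₂(0.168) = 0.4323
−0.087·log₂(0.087) = 0.3065
−0.205·log₂(0.205) = 0.4687
−0.246·log₂(0.246) = 0.4977
−0.062·log₂(0.062) = 0.2487
Sum ≈ 2.4430 → 2.4430 bits.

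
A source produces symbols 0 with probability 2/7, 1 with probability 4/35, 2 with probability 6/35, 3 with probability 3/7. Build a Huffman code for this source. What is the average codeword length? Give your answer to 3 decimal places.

Repeatedly combine the two least-probable nodes; the expected code length is the sum of the merged weights.
merge 4/35 + 6/35 → 2/7
merge 2/7 + 2/7 → 4/7
merge 3/7 + 4/7 → 1
L = 2/7 + 4/7 + 1 = 13/7 ≈ 1.857 bits/symbol.

1.857 bits/symbol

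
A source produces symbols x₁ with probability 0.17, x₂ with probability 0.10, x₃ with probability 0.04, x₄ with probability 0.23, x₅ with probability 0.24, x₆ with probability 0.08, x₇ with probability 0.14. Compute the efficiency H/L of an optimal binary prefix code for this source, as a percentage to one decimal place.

99.0%

Entropy H = −Σ p log₂ p ≈ 2.6230 bits.
Huffman merges: 1/25+2/25→3/25; 1/10+3/25→11/50; 7/50+17/100→31/100; 11/50+23/100→9/20; 6/25+31/100→11/20; 9/20+11/20→1. L = 53/20 ≈ 2.6500.
Efficiency = H/L = 2.6230/2.6500 = 99.0%.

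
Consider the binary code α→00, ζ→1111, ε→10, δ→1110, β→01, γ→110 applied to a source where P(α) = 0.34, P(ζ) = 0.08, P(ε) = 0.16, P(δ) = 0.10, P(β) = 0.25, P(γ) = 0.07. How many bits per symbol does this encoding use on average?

L̄ = Σ pᵢ·ℓᵢ = 0.34·2 + 0.08·4 + 0.16·2 + 0.10·4 + 0.25·2 + 0.07·3 = 2.43 bits/symbol.

2.43 bits/symbol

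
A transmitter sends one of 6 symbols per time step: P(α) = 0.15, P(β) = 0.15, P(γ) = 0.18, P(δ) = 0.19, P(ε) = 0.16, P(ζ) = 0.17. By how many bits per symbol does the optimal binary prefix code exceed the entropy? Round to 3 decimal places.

0.051 bits

Entropy H = −Σ p log₂ p ≈ 2.5792 bits.
Huffman merges: 3/20+3/20→3/10; 4/25+17/100→33/100; 9/50+19/100→37/100; 3/10+33/100→63/100; 37/100+63/100→1. L = 263/100 ≈ 2.6300.
L − H = 2.6300 − 2.5792 = 0.051 bits.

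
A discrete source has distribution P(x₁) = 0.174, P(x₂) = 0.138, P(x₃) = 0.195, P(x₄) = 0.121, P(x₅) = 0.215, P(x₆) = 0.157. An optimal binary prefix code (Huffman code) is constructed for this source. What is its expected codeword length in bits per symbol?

Repeatedly combine the two least-probable nodes; the expected code length is the sum of the merged weights.
merge 121/1000 + 69/500 → 259/1000
merge 157/1000 + 87/500 → 331/1000
merge 39/200 + 43/200 → 41/100
merge 259/1000 + 331/1000 → 59/100
merge 41/100 + 59/100 → 1
L = 259/1000 + 331/1000 + 41/100 + 59/100 + 1 = 259/100 = 2.59 bits/symbol.

2.59 bits/symbol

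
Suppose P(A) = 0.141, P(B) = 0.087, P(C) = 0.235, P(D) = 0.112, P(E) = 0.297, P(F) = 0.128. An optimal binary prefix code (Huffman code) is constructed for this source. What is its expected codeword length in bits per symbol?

2.468 bits/symbol

Repeatedly combine the two least-probable nodes; the expected code length is the sum of the merged weights.
merge 87/1000 + 14/125 → 199/1000
merge 16/125 + 141/1000 → 269/1000
merge 199/1000 + 47/200 → 217/500
merge 269/1000 + 297/1000 → 283/500
merge 217/500 + 283/500 → 1
L = 199/1000 + 269/1000 + 217/500 + 283/500 + 1 = 617/250 = 2.468 bits/symbol.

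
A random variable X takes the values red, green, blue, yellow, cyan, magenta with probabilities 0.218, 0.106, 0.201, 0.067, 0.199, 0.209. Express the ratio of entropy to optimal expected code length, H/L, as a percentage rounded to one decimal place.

Entropy H = −Σ p log₂ p ≈ 2.4843 bits.
Huffman merges: 67/1000+53/500→173/1000; 173/1000+199/1000→93/250; 201/1000+209/1000→41/100; 109/500+93/250→59/100; 41/100+59/100→1. L = 509/200 ≈ 2.5450.
Efficiency = H/L = 2.4843/2.5450 = 97.6%.

97.6%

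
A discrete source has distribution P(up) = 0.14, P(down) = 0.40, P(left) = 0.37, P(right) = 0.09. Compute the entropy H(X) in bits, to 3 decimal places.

1.769 bits

H = −Σ pᵢ log₂ pᵢ.
−0.14·log₂(0.14) = 0.3971
−0.40·log₂(0.40) = 0.5288
−0.37·log₂(0.37) = 0.5307
−0.09·log₂(0.09) = 0.3127
Sum ≈ 1.7693 → 1.769 bits.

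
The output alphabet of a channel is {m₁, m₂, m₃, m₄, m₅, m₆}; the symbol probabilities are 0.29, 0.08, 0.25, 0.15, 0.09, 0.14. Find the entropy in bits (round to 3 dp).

H = −Σ pᵢ log₂ pᵢ.
−0.29·log₂(0.29) = 0.5179
−0.08·log₂(0.08) = 0.2915
−0.25·log₂(0.25) = 0.5000
−0.15·log₂(0.15) = 0.4105
−0.09·log₂(0.09) = 0.3127
−0.14·log₂(0.14) = 0.3971
Sum ≈ 2.4297 → 2.430 bits.

2.430 bits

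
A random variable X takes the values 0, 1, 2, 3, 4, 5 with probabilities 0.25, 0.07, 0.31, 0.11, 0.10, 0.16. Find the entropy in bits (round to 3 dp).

H = −Σ pᵢ log₂ pᵢ.
−0.25·log₂(0.25) = 0.5000
−0.07·log₂(0.07) = 0.2686
−0.31·log₂(0.31) = 0.5238
−0.11·log₂(0.11) = 0.3503
−0.10·log₂(0.10) = 0.3322
−0.16·log₂(0.16) = 0.4230
Sum ≈ 2.3978 → 2.398 bits.

2.398 bits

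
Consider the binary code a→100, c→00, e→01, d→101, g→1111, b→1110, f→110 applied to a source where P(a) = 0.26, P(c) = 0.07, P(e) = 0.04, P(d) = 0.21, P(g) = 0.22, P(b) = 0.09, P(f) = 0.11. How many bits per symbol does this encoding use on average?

3.2 bits/symbol

L̄ = Σ pᵢ·ℓᵢ = 0.26·3 + 0.07·2 + 0.04·2 + 0.21·3 + 0.22·4 + 0.09·4 + 0.11·3 = 3.2 bits/symbol.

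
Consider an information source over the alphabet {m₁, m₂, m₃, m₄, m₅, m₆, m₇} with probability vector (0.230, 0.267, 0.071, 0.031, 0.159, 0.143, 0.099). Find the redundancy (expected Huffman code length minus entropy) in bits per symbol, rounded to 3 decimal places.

Entropy H = −Σ p log₂ p ≈ 2.5760 bits.
Huffman merges: 31/1000+71/1000→51/500; 99/1000+51/500→201/1000; 143/1000+159/1000→151/500; 201/1000+23/100→431/1000; 267/1000+151/500→569/1000; 431/1000+569/1000→1. L = 521/200 ≈ 2.6050.
L − H = 2.6050 − 2.5760 = 0.029 bits.

0.029 bits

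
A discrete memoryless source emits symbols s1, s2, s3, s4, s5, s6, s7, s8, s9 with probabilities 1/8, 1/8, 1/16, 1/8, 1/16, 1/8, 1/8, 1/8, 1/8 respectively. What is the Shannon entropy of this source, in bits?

Each probability is a power of 1/2, so log₂(1/p) is an integer.
H = Σ p·log₂(1/p) = 1/8·3 + 1/8·3 + 1/16·4 + 1/8·3 + 1/16·4 + 1/8·3 + 1/8·3 + 1/8·3 + 1/8·3 = 3.125 bits.

3.125 bits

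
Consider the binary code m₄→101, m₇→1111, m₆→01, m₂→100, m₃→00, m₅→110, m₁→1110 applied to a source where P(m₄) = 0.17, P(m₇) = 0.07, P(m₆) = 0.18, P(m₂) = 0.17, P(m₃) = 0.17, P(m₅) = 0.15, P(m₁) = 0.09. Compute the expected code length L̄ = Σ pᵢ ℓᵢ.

L̄ = Σ pᵢ·ℓᵢ = 0.17·3 + 0.07·4 + 0.18·2 + 0.17·3 + 0.17·2 + 0.15·3 + 0.09·4 = 2.81 bits/symbol.

2.81 bits/symbol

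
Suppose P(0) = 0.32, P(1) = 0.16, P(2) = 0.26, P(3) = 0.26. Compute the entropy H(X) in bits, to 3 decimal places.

H = −Σ pᵢ log₂ pᵢ.
−0.32·log₂(0.32) = 0.5260
−0.16·log₂(0.16) = 0.4230
−0.26·log₂(0.26) = 0.5053
−0.26·log₂(0.26) = 0.5053
Sum ≈ 1.9596 → 1.960 bits.

1.960 bits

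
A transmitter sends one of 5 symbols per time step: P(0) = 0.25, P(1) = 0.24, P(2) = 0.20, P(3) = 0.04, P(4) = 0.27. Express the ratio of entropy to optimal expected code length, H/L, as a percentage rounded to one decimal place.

Entropy H = −Σ p log₂ p ≈ 2.1543 bits.
Huffman merges: 1/25+1/5→6/25; 6/25+6/25→12/25; 1/4+27/100→13/25; 12/25+13/25→1. L = 56/25 ≈ 2.2400.
Efficiency = H/L = 2.1543/2.2400 = 96.2%.

96.2%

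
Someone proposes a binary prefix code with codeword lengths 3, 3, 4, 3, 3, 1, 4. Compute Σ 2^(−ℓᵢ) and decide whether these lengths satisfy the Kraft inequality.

With common denominator 2^4 = 16: Σ 2^(−ℓᵢ) = 2/16 + 2/16 + 1/16 + 2/16 + 2/16 + 8/16 + 1/16 = 18/16 = 1.125.
Kraft's inequality requires Σ ≤ 1; here Σ = 1.125 > 1, so no such prefix code exists.

1.125; no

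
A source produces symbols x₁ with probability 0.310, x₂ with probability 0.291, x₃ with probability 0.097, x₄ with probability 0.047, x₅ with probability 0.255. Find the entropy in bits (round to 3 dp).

H = −Σ pᵢ log₂ pᵢ.
−0.310·log₂(0.310) = 0.5238
−0.291·log₂(0.291) = 0.5182
−0.097·log₂(0.097) = 0.3265
−0.047·log₂(0.047) = 0.2073
−0.255·log₂(0.255) = 0.5027
Sum ≈ 2.0786 → 2.079 bits.

2.079 bits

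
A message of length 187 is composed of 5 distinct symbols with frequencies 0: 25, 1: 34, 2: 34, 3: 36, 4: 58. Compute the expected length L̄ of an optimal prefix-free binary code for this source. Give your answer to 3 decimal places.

Probabilities are the counts divided by 187.
Repeatedly combine the two least-probable nodes; the expected code length is the sum of the merged weights.
merge 25/187 + 2/11 → 59/187
merge 2/11 + 36/187 → 70/187
merge 58/187 + 59/187 → 117/187
merge 70/187 + 117/187 → 1
L = 59/187 + 70/187 + 117/187 + 1 = 433/187 ≈ 2.316 bits/symbol.

2.316 bits/symbol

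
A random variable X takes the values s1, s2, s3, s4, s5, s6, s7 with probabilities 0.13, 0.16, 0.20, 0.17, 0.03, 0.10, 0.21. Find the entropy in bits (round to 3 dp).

H = −Σ pᵢ log₂ pᵢ.
−0.13·log₂(0.13) = 0.3826
−0.16·log₂(0.16) = 0.4230
−0.20·log₂(0.20) = 0.4644
−0.17·log₂(0.17) = 0.4346
−0.03·log₂(0.03) = 0.1518
−0.10·log₂(0.10) = 0.3322
−0.21·log₂(0.21) = 0.4728
Sum ≈ 2.6614 → 2.661 bits.

2.661 bits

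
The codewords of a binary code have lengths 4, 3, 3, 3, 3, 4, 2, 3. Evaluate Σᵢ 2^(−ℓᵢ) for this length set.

1

With common denominator 2^4 = 16: Σ 2^(−ℓᵢ) = 1/16 + 2/16 + 2/16 + 2/16 + 2/16 + 1/16 + 4/16 + 2/16 = 16/16 = 1.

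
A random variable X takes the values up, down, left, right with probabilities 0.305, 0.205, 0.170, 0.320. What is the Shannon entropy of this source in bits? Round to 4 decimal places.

H = −Σ pᵢ log₂ pᵢ.
−0.305·log₂(0.305) = 0.5225
−0.205·log₂(0.205) = 0.4687
−0.170·log₂(0.170) = 0.4346
−0.320·log₂(0.320) = 0.5260
Sum ≈ 1.9518 → 1.9518 bits.

1.9518 bits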